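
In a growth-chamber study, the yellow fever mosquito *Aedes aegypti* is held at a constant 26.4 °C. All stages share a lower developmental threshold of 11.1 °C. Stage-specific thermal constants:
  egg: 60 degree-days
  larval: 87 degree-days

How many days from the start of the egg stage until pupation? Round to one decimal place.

9.6 days

Daily accumulation at 26.4 °C = 26.4 − 11.1 = 15.3 DD/day.
Total K = 60 + 87 = 147 DD.
Total duration = 147 / 15.3 = 9.608 ≈ 9.6 days.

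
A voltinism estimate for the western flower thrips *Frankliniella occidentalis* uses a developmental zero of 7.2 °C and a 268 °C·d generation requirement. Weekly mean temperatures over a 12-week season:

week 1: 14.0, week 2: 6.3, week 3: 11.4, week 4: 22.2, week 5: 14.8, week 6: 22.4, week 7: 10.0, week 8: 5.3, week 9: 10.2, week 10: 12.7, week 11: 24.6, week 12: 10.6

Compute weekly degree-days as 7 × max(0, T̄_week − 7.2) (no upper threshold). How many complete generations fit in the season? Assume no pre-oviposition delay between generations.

Weekly DD (7 × max(0, T̄ − 7.2)): 47.6, 0.0, 29.4, 105.0, 53.2, 106.4, 19.6, 0.0, 21.0, 38.5, 121.8, 23.8.
Season total = 566.3 DD.
Complete generations = ⌊566.3 / 268⌋ = 2.

2 generations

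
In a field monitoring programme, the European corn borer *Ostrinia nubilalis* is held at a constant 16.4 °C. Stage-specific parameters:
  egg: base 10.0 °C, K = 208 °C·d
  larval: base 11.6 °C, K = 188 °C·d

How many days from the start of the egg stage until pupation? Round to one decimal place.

71.7 days

egg: 208 / (16.4 − 10.0) = 208 / 6.4 = 32.500 d.
larval: 188 / (16.4 − 11.6) = 188 / 4.8 = 39.167 d.
Sum = 71.667 ≈ 71.7 days.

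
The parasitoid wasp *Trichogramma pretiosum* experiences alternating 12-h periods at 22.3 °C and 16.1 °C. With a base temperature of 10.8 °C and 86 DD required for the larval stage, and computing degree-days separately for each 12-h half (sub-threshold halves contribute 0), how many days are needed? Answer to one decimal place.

Day half: max(0, 22.3 − 10.8) × 0.5 = 11.5 × 0.5 = 5.75 DD.
Night half: max(0, 16.1 − 10.8) × 0.5 = 5.3 × 0.5 = 2.65 DD.
Per 24 h: 8.40 DD/day.
Duration = 86 / 8.40 = 10.238 ≈ 10.2 days.

10.2 days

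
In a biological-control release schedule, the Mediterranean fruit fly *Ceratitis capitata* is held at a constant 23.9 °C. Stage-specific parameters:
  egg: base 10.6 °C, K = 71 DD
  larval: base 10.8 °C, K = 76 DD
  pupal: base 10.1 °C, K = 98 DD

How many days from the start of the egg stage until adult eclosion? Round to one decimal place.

egg: 71 / (23.9 − 10.6) = 71 / 13.3 = 5.338 d.
larval: 76 / (23.9 − 10.8) = 76 / 13.1 = 5.802 d.
pupal: 98 / (23.9 − 10.1) = 98 / 13.8 = 7.101 d.
Sum = 18.241 ≈ 18.2 days.

18.2 days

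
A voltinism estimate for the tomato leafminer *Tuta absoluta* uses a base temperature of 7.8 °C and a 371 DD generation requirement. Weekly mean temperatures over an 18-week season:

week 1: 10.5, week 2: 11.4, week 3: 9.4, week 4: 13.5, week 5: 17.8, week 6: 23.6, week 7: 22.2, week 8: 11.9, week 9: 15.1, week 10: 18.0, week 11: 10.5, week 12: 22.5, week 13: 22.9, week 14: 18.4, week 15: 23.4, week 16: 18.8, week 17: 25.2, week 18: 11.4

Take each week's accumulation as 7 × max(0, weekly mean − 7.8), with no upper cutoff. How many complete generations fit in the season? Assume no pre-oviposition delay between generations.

3 generations

Weekly DD (7 × max(0, T̄ − 7.8)): 18.9, 25.2, 11.2, 39.9, 70.0, 110.6, 100.8, 28.7, 51.1, 71.4, 18.9, 102.9, 105.7, 74.2, 109.2, 77.0, 121.8, 25.2.
Season total = 1162.7 DD.
Complete generations = ⌊1162.7 / 371⌋ = 3.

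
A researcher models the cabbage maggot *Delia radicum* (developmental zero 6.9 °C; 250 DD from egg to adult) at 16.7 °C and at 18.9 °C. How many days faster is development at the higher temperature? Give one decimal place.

At 16.7 °C: 250 / (16.7 − 6.9) = 250 / 9.8 = 25.510 d.
At 18.9 °C: 250 / (18.9 − 6.9) = 250 / 12.0 = 20.833 d.
Difference = |25.510 − 20.833| = 4.677 ≈ 4.7 days.

4.7 days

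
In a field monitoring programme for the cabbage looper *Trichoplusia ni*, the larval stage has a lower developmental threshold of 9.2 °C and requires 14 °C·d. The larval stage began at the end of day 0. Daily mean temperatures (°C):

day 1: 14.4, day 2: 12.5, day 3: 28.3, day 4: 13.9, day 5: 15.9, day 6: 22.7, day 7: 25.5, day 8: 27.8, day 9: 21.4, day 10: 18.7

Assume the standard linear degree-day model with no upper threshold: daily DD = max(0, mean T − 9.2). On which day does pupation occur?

Daily DD above 9.2 °C: 5.2, 3.3, 19.1, 4.7, 6.7, 13.5, 16.3, 18.6, 12.2, 9.5.
Cumulative: 5.2, 8.5, 27.6, 32.3, 39.0, 52.5, 68.8, 87.4, 99.6, 109.1.
The total first reaches 14 DD on day 3.

day 3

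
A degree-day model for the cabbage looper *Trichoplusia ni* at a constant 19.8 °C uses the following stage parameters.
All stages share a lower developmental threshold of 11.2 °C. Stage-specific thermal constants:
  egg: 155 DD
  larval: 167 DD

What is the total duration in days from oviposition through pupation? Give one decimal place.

37.4 days

Daily accumulation at 19.8 °C = 19.8 − 11.2 = 8.6 DD/day.
Total K = 155 + 167 = 322 DD.
Total duration = 322 / 8.6 = 37.442 ≈ 37.4 days.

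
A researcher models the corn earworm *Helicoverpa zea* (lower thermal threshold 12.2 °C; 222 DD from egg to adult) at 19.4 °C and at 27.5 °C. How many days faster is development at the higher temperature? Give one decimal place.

16.3 days

At 19.4 °C: 222 / (19.4 − 12.2) = 222 / 7.2 = 30.833 d.
At 27.5 °C: 222 / (27.5 − 12.2) = 222 / 15.3 = 14.510 d.
Difference = |30.833 − 14.510| = 16.324 ≈ 16.3 days.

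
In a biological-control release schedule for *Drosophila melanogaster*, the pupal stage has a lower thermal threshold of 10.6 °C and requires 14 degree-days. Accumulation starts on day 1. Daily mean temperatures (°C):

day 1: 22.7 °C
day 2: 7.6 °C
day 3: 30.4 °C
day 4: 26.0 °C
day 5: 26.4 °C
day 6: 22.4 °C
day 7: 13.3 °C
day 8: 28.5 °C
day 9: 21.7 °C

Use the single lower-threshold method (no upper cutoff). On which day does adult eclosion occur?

day 3

Daily DD above 10.6 °C: 12.1, 0.0, 19.8, 15.4, 15.8, 11.8, 2.7, 17.9, 11.1.
Cumulative: 12.1, 12.1, 31.9, 47.3, 63.1, 74.9, 77.6, 95.5, 106.6.
The total first reaches 14 DD on day 3.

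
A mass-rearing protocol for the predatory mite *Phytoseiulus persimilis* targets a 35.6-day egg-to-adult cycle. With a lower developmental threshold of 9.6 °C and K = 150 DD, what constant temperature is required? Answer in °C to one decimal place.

Required daily accumulation = 150 / 35.6 = 4.213 DD/day.
T = T_base + 4.213 = 9.6 + 4.213 = 13.813 ≈ 13.8 °C.

13.8 °C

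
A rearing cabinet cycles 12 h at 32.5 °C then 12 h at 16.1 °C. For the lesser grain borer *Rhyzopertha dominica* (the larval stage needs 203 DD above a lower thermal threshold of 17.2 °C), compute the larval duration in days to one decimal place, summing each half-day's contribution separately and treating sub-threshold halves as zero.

26.5 days

Day half: max(0, 32.5 − 17.2) × 0.5 = 15.3 × 0.5 = 7.65 DD.
Night half: max(0, 16.1 − 17.2) × 0.5 = 0.0 × 0.5 = 0.00 DD.
Per 24 h: 7.65 DD/day.
Duration = 203 / 7.65 = 26.536 ≈ 26.5 days.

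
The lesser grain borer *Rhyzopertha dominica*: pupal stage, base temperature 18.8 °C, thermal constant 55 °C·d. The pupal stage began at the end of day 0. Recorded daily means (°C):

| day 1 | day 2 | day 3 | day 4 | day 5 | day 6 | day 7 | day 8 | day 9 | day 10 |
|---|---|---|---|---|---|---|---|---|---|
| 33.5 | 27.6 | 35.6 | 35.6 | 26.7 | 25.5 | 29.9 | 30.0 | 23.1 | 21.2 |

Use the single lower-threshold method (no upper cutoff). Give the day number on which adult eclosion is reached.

day 4

Daily DD above 18.8 °C: 14.7, 8.8, 16.8, 16.8, 7.9, 6.7, 11.1, 11.2, 4.3, 2.4.
Cumulative: 14.7, 23.5, 40.3, 57.1, 65.0, 71.7, 82.8, 94.0, 98.3, 100.7.
The total first reaches 55 DD on day 4.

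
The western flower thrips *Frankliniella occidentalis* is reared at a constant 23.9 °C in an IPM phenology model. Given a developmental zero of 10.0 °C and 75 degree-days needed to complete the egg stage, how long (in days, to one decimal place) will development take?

5.4 days

Daily accumulation = 23.9 − 10.0 = 13.9 DD/day.
Duration = 75 / 13.9 = 5.396 ≈ 5.4 days.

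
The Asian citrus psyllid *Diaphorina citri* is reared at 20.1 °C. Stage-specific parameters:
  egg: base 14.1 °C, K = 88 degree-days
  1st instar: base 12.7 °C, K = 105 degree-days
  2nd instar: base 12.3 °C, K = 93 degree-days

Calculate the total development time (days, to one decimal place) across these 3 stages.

40.8 days

egg: 88 / (20.1 − 14.1) = 88 / 6.0 = 14.667 d.
1st instar: 105 / (20.1 − 12.7) = 105 / 7.4 = 14.189 d.
2nd instar: 93 / (20.1 − 12.3) = 93 / 7.8 = 11.923 d.
Sum = 40.779 ≈ 40.8 days.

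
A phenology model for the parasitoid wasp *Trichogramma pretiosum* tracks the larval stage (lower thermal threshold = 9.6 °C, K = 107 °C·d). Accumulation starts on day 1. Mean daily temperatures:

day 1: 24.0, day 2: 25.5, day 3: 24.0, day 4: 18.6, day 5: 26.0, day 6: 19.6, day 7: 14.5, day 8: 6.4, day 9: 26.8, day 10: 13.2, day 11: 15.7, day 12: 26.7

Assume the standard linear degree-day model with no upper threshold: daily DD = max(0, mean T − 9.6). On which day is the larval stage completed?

Daily DD above 9.6 °C: 14.4, 15.9, 14.4, 9.0, 16.4, 10.0, 4.9, 0.0, 17.2, 3.6, 6.1, 17.1.
Cumulative: 14.4, 30.3, 44.7, 53.7, 70.1, 80.1, 85.0, 85.0, 102.2, 105.8, 111.9, 129.0.
The total first reaches 107 DD on day 11.

day 11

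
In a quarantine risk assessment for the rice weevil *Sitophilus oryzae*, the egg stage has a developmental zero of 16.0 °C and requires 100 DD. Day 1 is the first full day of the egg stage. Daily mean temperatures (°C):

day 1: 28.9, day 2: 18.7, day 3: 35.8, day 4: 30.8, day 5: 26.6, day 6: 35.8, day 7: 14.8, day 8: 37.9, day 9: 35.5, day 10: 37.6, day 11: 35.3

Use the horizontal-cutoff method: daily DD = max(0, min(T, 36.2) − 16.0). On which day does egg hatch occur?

Daily DD above 16.0 °C (capped at 20.2): 12.9, 2.7, 19.8, 14.8, 10.6, 19.8, 0.0, 20.2, 19.5, 20.2, 19.3.
Cumulative: 12.9, 15.6, 35.4, 50.2, 60.8, 80.6, 80.6, 100.8, 120.3, 140.5, 159.8.
The total first reaches 100 DD on day 8.

day 8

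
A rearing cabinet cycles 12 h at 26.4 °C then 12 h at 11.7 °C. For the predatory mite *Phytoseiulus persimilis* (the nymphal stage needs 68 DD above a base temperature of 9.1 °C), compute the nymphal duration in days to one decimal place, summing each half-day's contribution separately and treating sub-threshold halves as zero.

6.8 days

Day half: max(0, 26.4 − 9.1) × 0.5 = 17.3 × 0.5 = 8.65 DD.
Night half: max(0, 11.7 − 9.1) × 0.5 = 2.6 × 0.5 = 1.30 DD.
Per 24 h: 9.95 DD/day.
Duration = 68 / 9.95 = 6.834 ≈ 6.8 days.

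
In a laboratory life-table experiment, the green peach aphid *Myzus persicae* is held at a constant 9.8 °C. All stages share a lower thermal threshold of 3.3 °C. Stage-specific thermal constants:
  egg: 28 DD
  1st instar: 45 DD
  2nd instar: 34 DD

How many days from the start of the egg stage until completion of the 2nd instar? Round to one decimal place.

Daily accumulation at 9.8 °C = 9.8 − 3.3 = 6.5 DD/day.
Total K = 28 + 45 + 34 = 107 DD.
Total duration = 107 / 6.5 = 16.462 ≈ 16.5 days.

16.5 days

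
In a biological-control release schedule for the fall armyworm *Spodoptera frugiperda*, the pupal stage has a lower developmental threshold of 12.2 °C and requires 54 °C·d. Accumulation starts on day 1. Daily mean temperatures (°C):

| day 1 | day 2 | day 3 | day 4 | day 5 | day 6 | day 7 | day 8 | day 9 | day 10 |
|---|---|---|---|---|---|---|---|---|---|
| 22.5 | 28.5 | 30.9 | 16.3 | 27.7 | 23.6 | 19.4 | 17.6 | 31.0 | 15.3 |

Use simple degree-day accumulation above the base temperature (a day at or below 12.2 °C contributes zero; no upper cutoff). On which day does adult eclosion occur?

day 5

Daily DD above 12.2 °C: 10.3, 16.3, 18.7, 4.1, 15.5, 11.4, 7.2, 5.4, 18.8, 3.1.
Cumulative: 10.3, 26.6, 45.3, 49.4, 64.9, 76.3, 83.5, 88.9, 107.7, 110.8.
The total first reaches 54 DD on day 5.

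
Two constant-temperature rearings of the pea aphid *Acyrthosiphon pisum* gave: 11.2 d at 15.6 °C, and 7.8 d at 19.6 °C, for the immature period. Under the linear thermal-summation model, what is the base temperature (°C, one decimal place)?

6.4 °C

Equal thermal constants: D₁(T₁ − T_b) = D₂(T₂ − T_b).
11.2·(15.6 − T_b) = 7.8·(19.6 − T_b)
T_b = (11.2·15.6 − 7.8·19.6) / (11.2 − 7.8) = 21.84 / 3.4 = 6.424 °C ≈ 6.4 °C.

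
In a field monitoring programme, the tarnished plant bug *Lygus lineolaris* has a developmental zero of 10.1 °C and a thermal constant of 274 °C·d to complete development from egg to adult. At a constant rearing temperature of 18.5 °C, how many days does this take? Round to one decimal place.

32.6 days

Daily accumulation = 18.5 − 10.1 = 8.4 DD/day.
Duration = 274 / 8.4 = 32.619 ≈ 32.6 days.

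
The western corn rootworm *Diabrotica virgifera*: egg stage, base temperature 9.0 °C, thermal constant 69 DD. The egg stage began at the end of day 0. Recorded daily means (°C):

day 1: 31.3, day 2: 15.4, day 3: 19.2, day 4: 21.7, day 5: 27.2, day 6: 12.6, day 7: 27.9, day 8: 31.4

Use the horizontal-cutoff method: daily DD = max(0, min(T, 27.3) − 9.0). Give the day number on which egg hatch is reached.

Daily DD above 9.0 °C (capped at 18.3): 18.3, 6.4, 10.2, 12.7, 18.2, 3.6, 18.3, 18.3.
Cumulative: 18.3, 24.7, 34.9, 47.6, 65.8, 69.4, 87.7, 106.0.
The total first reaches 69 DD on day 6.

day 6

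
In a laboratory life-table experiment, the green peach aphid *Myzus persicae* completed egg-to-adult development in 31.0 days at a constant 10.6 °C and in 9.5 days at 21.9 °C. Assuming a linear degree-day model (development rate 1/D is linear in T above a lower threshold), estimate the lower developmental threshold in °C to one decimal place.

5.6 °C

Under the model K = D·(T − T_b), so D₁·(T₁ − T_b) = D₂·(T₂ − T_b).
31.0·(10.6 − T_b) = 9.5·(21.9 − T_b)
T_b = (31.0·10.6 − 9.5·21.9) / (31.0 − 9.5) = 120.55 / 21.5 = 5.607 °C ≈ 5.6 °C.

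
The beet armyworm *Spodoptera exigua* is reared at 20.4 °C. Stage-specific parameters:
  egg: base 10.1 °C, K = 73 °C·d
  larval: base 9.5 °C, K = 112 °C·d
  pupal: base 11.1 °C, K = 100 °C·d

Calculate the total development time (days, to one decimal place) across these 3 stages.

28.1 days

egg: 73 / (20.4 − 10.1) = 73 / 10.3 = 7.087 d.
larval: 112 / (20.4 − 9.5) = 112 / 10.9 = 10.275 d.
pupal: 100 / (20.4 − 11.1) = 100 / 9.3 = 10.753 d.
Sum = 28.115 ≈ 28.1 days.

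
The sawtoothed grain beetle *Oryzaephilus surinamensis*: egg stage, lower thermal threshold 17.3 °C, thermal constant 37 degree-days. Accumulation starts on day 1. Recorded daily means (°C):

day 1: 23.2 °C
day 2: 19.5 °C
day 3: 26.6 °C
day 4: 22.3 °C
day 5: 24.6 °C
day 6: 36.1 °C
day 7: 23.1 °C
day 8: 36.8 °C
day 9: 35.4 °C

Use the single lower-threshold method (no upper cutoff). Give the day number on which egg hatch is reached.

day 6

Daily DD above 17.3 °C: 5.9, 2.2, 9.3, 5.0, 7.3, 18.8, 5.8, 19.5, 18.1.
Cumulative: 5.9, 8.1, 17.4, 22.4, 29.7, 48.5, 54.3, 73.8, 91.9.
The total first reaches 37 DD on day 6.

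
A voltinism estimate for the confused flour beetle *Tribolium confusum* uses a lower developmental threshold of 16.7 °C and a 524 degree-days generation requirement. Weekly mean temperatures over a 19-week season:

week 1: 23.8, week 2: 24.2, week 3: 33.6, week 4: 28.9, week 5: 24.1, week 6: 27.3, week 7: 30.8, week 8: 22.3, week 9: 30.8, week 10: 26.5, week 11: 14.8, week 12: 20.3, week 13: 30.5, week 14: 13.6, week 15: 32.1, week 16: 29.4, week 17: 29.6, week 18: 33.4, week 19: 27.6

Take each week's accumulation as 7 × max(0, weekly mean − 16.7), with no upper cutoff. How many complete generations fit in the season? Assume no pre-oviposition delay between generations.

Weekly DD (7 × max(0, T̄ − 16.7)): 49.7, 52.5, 118.3, 85.4, 51.8, 74.2, 98.7, 39.2, 98.7, 68.6, 0.0, 25.2, 96.6, 0.0, 107.8, 88.9, 90.3, 116.9, 76.3.
Season total = 1339.1 DD.
Complete generations = ⌊1339.1 / 524⌋ = 2.

2 generations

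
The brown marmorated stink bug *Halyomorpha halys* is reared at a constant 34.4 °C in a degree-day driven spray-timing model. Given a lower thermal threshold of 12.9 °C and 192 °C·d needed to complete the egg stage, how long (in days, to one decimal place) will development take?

8.9 days

Daily accumulation = 34.4 − 12.9 = 21.5 DD/day.
Duration = 192 / 21.5 = 8.930 ≈ 8.9 days.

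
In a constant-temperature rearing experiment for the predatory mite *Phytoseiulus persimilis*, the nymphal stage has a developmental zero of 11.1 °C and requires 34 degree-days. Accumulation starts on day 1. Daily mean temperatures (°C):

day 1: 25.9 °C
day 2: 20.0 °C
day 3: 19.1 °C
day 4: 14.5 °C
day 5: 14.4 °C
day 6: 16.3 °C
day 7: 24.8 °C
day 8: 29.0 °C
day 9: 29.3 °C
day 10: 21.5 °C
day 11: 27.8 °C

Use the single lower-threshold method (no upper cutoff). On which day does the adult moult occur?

Daily DD above 11.1 °C: 14.8, 8.9, 8.0, 3.4, 3.3, 5.2, 13.7, 17.9, 18.2, 10.4, 16.7.
Cumulative: 14.8, 23.7, 31.7, 35.1, 38.4, 43.6, 57.3, 75.2, 93.4, 103.8, 120.5.
The total first reaches 34 DD on day 4.

day 4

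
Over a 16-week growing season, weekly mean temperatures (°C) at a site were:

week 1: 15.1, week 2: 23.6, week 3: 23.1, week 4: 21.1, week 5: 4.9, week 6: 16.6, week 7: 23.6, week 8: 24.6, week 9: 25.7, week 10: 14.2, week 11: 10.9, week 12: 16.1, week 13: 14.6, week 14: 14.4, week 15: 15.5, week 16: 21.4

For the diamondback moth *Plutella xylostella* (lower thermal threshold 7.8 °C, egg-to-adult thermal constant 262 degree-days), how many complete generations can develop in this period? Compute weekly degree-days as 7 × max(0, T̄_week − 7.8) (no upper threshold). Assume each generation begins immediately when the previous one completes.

Weekly DD (7 × max(0, T̄ − 7.8)): 51.1, 110.6, 107.1, 93.1, 0.0, 61.6, 110.6, 117.6, 125.3, 44.8, 21.7, 58.1, 47.6, 46.2, 53.9, 95.2.
Season total = 1144.5 DD.
Complete generations = ⌊1144.5 / 262⌋ = 4.

4 generations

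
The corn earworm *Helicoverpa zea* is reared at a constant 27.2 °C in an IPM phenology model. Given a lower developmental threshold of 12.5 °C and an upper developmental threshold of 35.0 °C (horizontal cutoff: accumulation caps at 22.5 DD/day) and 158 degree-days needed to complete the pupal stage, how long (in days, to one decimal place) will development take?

Daily accumulation = 27.2 − 12.5 = 14.7 DD/day.
Duration = 158 / 14.7 = 10.748 ≈ 10.7 days.

10.7 days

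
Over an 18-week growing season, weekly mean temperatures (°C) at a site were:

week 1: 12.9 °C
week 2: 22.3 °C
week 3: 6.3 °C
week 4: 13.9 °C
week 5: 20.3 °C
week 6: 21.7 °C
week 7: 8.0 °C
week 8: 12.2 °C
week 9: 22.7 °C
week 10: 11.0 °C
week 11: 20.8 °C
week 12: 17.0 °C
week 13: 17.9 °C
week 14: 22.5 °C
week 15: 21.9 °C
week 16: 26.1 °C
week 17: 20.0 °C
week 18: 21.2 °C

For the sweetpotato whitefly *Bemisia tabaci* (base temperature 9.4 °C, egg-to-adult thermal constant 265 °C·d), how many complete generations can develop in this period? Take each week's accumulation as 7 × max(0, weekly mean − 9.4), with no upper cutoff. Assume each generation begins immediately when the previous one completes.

4 generations

Weekly DD (7 × max(0, T̄ − 9.4)): 24.5, 90.3, 0.0, 31.5, 76.3, 86.1, 0.0, 19.6, 93.1, 11.2, 79.8, 53.2, 59.5, 91.7, 87.5, 116.9, 74.2, 82.6.
Season total = 1078.0 DD.
Complete generations = ⌊1078.0 / 265⌋ = 4.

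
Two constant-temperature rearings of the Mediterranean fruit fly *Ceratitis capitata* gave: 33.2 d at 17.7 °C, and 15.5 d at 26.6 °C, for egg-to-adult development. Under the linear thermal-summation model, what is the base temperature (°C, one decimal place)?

9.9 °C

Equal thermal constants: D₁(T₁ − T_b) = D₂(T₂ − T_b).
33.2·(17.7 − T_b) = 15.5·(26.6 − T_b)
T_b = (33.2·17.7 − 15.5·26.6) / (33.2 − 15.5) = 175.34 / 17.7 = 9.906 °C ≈ 9.9 °C.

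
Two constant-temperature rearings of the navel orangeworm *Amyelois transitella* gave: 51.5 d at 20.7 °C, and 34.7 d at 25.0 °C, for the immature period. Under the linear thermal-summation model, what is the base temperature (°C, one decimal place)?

Linear rate model ⇒ the product D·(T − T_b) is constant across temperatures.
51.5·(20.7 − T_b) = 34.7·(25.0 − T_b)
T_b = (51.5·20.7 − 34.7·25.0) / (51.5 − 34.7) = 198.55 / 16.8 = 11.818 °C ≈ 11.8 °C.

11.8 °C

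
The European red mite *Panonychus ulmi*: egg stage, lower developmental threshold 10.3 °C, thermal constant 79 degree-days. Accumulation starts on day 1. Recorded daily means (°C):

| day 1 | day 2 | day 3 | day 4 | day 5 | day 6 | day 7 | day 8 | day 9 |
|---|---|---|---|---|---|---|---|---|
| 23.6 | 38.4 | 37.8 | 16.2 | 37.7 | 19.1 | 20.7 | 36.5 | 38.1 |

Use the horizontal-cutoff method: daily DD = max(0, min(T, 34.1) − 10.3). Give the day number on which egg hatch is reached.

day 5

Daily DD above 10.3 °C (capped at 23.8): 13.3, 23.8, 23.8, 5.9, 23.8, 8.8, 10.4, 23.8, 23.8.
Cumulative: 13.3, 37.1, 60.9, 66.8, 90.6, 99.4, 109.8, 133.6, 157.4.
The total first reaches 79 DD on day 5.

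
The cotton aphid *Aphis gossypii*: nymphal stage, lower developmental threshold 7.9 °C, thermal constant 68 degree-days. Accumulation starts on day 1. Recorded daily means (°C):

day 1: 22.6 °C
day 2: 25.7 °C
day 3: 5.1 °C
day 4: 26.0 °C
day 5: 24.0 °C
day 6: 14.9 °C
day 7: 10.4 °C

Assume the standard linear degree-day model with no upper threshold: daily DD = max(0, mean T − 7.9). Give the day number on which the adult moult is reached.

Daily DD above 7.9 °C: 14.7, 17.8, 0.0, 18.1, 16.1, 7.0, 2.5.
Cumulative: 14.7, 32.5, 32.5, 50.6, 66.7, 73.7, 76.2.
The total first reaches 68 DD on day 6.

day 6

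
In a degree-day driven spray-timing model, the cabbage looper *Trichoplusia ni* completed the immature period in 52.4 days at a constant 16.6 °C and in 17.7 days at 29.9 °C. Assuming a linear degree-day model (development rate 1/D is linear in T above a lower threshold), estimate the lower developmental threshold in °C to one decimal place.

Under the model K = D·(T − T_b), so D₁·(T₁ − T_b) = D₂·(T₂ − T_b).
52.4·(16.6 − T_b) = 17.7·(29.9 − T_b)
T_b = (52.4·16.6 − 17.7·29.9) / (52.4 − 17.7) = 340.61 / 34.7 = 9.816 °C ≈ 9.8 °C.

9.8 °C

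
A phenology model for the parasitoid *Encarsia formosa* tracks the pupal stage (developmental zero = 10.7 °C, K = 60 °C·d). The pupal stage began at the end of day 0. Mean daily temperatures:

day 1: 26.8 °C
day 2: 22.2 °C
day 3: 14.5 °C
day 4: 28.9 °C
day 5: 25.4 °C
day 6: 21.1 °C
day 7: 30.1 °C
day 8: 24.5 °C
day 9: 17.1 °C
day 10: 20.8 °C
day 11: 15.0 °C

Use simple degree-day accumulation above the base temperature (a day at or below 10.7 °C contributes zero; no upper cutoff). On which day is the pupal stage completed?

day 5

Daily DD above 10.7 °C: 16.1, 11.5, 3.8, 18.2, 14.7, 10.4, 19.4, 13.8, 6.4, 10.1, 4.3.
Cumulative: 16.1, 27.6, 31.4, 49.6, 64.3, 74.7, 94.1, 107.9, 114.3, 124.4, 128.7.
The total first reaches 60 DD on day 5.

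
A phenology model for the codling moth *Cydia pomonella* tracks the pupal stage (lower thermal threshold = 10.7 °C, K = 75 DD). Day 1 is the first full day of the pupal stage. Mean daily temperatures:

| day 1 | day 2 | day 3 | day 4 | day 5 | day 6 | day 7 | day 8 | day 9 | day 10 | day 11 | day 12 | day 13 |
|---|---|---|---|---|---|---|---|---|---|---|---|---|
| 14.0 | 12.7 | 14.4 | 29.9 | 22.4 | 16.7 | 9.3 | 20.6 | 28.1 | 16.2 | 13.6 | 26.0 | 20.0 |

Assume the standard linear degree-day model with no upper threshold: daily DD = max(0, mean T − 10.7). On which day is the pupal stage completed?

Daily DD above 10.7 °C: 3.3, 2.0, 3.7, 19.2, 11.7, 6.0, 0.0, 9.9, 17.4, 5.5, 2.9, 15.3, 9.3.
Cumulative: 3.3, 5.3, 9.0, 28.2, 39.9, 45.9, 45.9, 55.8, 73.2, 78.7, 81.6, 96.9, 106.2.
The total first reaches 75 DD on day 10.

day 10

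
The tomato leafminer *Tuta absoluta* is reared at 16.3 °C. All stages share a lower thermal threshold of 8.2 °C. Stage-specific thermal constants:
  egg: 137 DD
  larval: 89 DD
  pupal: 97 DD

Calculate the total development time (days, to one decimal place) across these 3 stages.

39.9 days

Daily accumulation at 16.3 °C = 16.3 − 8.2 = 8.1 DD/day.
Total K = 137 + 89 + 97 = 323 DD.
Total duration = 323 / 8.1 = 39.877 ≈ 39.9 days.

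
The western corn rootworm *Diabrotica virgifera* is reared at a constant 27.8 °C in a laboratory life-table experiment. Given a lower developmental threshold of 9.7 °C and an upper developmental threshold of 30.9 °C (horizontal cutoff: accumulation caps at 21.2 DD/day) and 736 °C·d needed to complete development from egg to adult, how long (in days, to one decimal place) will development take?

Daily accumulation = 27.8 − 9.7 = 18.1 DD/day.
Duration = 736 / 18.1 = 40.663 ≈ 40.7 days.

40.7 days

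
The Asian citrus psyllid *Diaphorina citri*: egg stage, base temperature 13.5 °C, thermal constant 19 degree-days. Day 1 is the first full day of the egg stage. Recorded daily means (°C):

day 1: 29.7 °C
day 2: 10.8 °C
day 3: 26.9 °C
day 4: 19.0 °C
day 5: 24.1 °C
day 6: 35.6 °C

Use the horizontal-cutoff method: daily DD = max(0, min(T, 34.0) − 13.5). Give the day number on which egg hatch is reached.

Daily DD above 13.5 °C (capped at 20.5): 16.2, 0.0, 13.4, 5.5, 10.6, 20.5.
Cumulative: 16.2, 16.2, 29.6, 35.1, 45.7, 66.2.
The total first reaches 19 DD on day 3.

day 3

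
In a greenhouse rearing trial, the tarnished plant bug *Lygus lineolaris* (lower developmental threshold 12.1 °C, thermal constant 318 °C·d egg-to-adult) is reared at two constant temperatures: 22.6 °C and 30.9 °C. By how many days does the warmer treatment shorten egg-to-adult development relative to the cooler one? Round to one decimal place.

13.4 days

At 22.6 °C: 318 / (22.6 − 12.1) = 318 / 10.5 = 30.286 d.
At 30.9 °C: 318 / (30.9 − 12.1) = 318 / 18.8 = 16.915 d.
Difference = |30.286 − 16.915| = 13.371 ≈ 13.4 days.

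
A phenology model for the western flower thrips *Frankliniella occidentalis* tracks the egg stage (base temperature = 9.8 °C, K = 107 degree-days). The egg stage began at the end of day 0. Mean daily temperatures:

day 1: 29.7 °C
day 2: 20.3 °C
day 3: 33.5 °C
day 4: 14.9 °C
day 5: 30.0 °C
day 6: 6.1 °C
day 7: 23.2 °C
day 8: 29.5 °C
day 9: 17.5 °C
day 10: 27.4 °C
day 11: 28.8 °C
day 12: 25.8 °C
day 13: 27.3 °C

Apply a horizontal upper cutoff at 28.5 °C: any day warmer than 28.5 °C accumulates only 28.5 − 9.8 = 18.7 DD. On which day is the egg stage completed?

day 9

Daily DD above 9.8 °C (capped at 18.7): 18.7, 10.5, 18.7, 5.1, 18.7, 0.0, 13.4, 18.7, 7.7, 17.6, 18.7, 16.0, 17.5.
Cumulative: 18.7, 29.2, 47.9, 53.0, 71.7, 71.7, 85.1, 103.8, 111.5, 129.1, 147.8, 163.8, 181.3.
The total first reaches 107 DD on day 9.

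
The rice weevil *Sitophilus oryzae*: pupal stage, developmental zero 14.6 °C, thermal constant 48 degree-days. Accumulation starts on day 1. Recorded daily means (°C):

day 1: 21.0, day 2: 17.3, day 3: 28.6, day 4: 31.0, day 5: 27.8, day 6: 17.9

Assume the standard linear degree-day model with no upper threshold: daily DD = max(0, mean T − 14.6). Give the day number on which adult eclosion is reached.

Daily DD above 14.6 °C: 6.4, 2.7, 14.0, 16.4, 13.2, 3.3.
Cumulative: 6.4, 9.1, 23.1, 39.5, 52.7, 56.0.
The total first reaches 48 DD on day 5.

day 5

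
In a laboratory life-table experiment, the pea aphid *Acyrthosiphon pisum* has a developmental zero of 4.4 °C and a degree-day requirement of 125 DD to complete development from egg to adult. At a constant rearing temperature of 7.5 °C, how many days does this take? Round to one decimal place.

40.3 days

Daily accumulation = 7.5 − 4.4 = 3.1 DD/day.
Duration = 125 / 3.1 = 40.323 ≈ 40.3 days.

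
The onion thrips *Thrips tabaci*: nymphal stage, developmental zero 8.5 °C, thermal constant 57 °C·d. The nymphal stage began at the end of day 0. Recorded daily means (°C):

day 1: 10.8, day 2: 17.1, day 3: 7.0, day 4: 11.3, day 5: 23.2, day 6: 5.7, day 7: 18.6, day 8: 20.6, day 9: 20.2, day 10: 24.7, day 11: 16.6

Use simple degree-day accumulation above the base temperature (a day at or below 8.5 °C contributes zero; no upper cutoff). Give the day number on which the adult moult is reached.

day 9

Daily DD above 8.5 °C: 2.3, 8.6, 0.0, 2.8, 14.7, 0.0, 10.1, 12.1, 11.7, 16.2, 8.1.
Cumulative: 2.3, 10.9, 10.9, 13.7, 28.4, 28.4, 38.5, 50.6, 62.3, 78.5, 86.6.
The total first reaches 57 DD on day 9.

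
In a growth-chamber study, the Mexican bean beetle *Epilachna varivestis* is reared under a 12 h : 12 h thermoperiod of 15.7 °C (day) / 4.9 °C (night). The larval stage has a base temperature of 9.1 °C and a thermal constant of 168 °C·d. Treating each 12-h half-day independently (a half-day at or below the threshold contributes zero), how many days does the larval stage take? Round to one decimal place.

50.9 days

Day half: max(0, 15.7 − 9.1) × 0.5 = 6.6 × 0.5 = 3.30 DD.
Night half: max(0, 4.9 − 9.1) × 0.5 = 0.0 × 0.5 = 0.00 DD.
Per 24 h: 3.30 DD/day.
Duration = 168 / 3.30 = 50.909 ≈ 50.9 days.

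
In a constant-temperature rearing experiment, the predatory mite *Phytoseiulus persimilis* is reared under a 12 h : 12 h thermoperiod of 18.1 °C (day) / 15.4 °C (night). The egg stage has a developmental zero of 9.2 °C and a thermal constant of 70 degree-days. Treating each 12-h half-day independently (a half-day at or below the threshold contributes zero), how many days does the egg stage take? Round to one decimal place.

9.3 days

Day half: max(0, 18.1 − 9.2) × 0.5 = 8.9 × 0.5 = 4.45 DD.
Night half: max(0, 15.4 − 9.2) × 0.5 = 6.2 × 0.5 = 3.10 DD.
Per 24 h: 7.55 DD/day.
Duration = 70 / 7.55 = 9.272 ≈ 9.3 days.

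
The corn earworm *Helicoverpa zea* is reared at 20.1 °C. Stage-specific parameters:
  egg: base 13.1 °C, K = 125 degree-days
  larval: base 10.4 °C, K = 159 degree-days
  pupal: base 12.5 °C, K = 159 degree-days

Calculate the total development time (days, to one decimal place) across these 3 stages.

55.2 days

egg: 125 / (20.1 − 13.1) = 125 / 7.0 = 17.857 d.
larval: 159 / (20.1 − 10.4) = 159 / 9.7 = 16.392 d.
pupal: 159 / (20.1 − 12.5) = 159 / 7.6 = 20.921 d.
Sum = 55.170 ≈ 55.2 days.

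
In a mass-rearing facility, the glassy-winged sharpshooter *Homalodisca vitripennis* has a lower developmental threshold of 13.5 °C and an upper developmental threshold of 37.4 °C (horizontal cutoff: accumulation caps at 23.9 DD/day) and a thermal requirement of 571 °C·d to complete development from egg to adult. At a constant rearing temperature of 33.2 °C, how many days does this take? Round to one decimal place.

Daily accumulation = 33.2 − 13.5 = 19.7 DD/day.
Duration = 571 / 19.7 = 28.985 ≈ 29.0 days.

29.0 days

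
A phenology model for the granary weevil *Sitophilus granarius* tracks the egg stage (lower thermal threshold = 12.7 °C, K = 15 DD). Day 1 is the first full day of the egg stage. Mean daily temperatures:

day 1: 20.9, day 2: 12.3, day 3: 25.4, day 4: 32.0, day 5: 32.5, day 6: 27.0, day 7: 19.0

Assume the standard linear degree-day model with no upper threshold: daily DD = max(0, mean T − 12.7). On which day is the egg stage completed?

Daily DD above 12.7 °C: 8.2, 0.0, 12.7, 19.3, 19.8, 14.3, 6.3.
Cumulative: 8.2, 8.2, 20.9, 40.2, 60.0, 74.3, 80.6.
The total first reaches 15 DD on day 3.

day 3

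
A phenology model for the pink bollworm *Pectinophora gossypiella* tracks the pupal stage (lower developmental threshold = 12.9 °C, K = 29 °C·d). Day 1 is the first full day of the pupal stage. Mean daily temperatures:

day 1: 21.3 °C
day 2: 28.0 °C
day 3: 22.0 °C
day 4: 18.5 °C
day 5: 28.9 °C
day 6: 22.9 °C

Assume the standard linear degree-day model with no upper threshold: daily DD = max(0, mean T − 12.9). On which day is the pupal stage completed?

Daily DD above 12.9 °C: 8.4, 15.1, 9.1, 5.6, 16.0, 10.0.
Cumulative: 8.4, 23.5, 32.6, 38.2, 54.2, 64.2.
The total first reaches 29 DD on day 3.

day 3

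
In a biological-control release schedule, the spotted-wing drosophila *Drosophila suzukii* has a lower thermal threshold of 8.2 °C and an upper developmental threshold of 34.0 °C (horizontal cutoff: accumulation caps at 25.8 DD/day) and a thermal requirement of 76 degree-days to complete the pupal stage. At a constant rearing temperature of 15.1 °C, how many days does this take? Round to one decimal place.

11.0 days

Daily accumulation = 15.1 − 8.2 = 6.9 DD/day.
Duration = 76 / 6.9 = 11.014 ≈ 11.0 days.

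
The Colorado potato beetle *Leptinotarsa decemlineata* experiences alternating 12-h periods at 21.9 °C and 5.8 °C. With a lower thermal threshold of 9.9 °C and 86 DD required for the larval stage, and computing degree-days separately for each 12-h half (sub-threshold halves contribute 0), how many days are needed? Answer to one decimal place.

Day half: max(0, 21.9 − 9.9) × 0.5 = 12.0 × 0.5 = 6.00 DD.
Night half: max(0, 5.8 − 9.9) × 0.5 = 0.0 × 0.5 = 0.00 DD.
Per 24 h: 6.00 DD/day.
Duration = 86 / 6.00 = 14.333 ≈ 14.3 days.

14.3 days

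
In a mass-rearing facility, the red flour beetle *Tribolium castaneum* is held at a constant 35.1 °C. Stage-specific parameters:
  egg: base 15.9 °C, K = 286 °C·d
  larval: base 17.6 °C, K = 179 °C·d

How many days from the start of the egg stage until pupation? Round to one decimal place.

egg: 286 / (35.1 − 15.9) = 286 / 19.2 = 14.896 d.
larval: 179 / (35.1 − 17.6) = 179 / 17.5 = 10.229 d.
Sum = 25.124 ≈ 25.1 days.

25.1 days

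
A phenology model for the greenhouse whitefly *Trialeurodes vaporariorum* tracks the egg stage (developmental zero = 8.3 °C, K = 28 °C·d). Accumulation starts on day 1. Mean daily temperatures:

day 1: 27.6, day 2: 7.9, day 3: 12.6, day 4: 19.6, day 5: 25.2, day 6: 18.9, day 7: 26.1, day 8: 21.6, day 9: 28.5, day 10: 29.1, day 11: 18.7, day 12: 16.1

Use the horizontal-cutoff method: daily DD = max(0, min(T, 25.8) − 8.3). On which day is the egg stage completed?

day 4

Daily DD above 8.3 °C (capped at 17.5): 17.5, 0.0, 4.3, 11.3, 16.9, 10.6, 17.5, 13.3, 17.5, 17.5, 10.4, 7.8.
Cumulative: 17.5, 17.5, 21.8, 33.1, 50.0, 60.6, 78.1, 91.4, 108.9, 126.4, 136.8, 144.6.
The total first reaches 28 DD on day 4.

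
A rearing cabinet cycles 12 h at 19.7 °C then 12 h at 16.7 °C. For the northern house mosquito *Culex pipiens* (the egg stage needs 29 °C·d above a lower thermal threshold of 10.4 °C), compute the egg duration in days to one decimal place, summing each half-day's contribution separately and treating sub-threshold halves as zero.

Day half: max(0, 19.7 − 10.4) × 0.5 = 9.3 × 0.5 = 4.65 DD.
Night half: max(0, 16.7 − 10.4) × 0.5 = 6.3 × 0.5 = 3.15 DD.
Per 24 h: 7.80 DD/day.
Duration = 29 / 7.80 = 3.718 ≈ 3.7 days.

3.7 days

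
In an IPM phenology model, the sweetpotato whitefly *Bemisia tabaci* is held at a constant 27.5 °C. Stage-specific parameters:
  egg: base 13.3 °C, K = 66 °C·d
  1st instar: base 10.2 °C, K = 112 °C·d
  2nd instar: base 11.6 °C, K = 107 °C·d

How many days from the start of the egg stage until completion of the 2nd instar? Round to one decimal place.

17.9 days

egg: 66 / (27.5 − 13.3) = 66 / 14.2 = 4.648 d.
1st instar: 112 / (27.5 − 10.2) = 112 / 17.3 = 6.474 d.
2nd instar: 107 / (27.5 − 11.6) = 107 / 15.9 = 6.730 d.
Sum = 17.851 ≈ 17.9 days.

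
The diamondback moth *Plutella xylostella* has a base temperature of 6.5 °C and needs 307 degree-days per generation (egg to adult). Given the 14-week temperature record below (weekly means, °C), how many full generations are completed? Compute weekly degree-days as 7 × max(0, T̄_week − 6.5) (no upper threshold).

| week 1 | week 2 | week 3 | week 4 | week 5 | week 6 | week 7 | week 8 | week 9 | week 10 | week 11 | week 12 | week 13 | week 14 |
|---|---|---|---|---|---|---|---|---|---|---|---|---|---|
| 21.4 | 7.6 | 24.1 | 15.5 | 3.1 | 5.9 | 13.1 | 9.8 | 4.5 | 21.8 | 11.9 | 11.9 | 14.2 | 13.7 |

Weekly DD (7 × max(0, T̄ − 6.5)): 104.3, 7.7, 123.2, 63.0, 0.0, 0.0, 46.2, 23.1, 0.0, 107.1, 37.8, 37.8, 53.9, 50.4.
Season total = 654.5 DD.
Complete generations = ⌊654.5 / 307⌋ = 2.

2 generations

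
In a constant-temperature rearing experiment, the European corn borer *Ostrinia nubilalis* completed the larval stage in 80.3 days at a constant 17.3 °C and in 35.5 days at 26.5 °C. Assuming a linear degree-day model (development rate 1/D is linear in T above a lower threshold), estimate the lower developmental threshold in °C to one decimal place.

Equal thermal constants: D₁(T₁ − T_b) = D₂(T₂ − T_b).
80.3·(17.3 − T_b) = 35.5·(26.5 − T_b)
T_b = (80.3·17.3 − 35.5·26.5) / (80.3 − 35.5) = 448.44 / 44.8 = 10.010 °C ≈ 10.0 °C.

10.0 °C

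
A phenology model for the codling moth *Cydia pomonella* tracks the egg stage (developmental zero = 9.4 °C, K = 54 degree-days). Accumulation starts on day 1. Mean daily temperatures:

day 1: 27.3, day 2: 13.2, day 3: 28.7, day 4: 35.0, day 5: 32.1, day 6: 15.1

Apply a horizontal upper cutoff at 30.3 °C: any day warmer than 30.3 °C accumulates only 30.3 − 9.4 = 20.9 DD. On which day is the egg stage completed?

day 4

Daily DD above 9.4 °C (capped at 20.9): 17.9, 3.8, 19.3, 20.9, 20.9, 5.7.
Cumulative: 17.9, 21.7, 41.0, 61.9, 82.8, 88.5.
The total first reaches 54 DD on day 4.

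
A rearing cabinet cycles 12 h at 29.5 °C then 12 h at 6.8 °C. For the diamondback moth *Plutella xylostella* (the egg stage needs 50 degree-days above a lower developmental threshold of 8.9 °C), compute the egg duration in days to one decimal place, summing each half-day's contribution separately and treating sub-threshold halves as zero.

Day half: max(0, 29.5 − 8.9) × 0.5 = 20.6 × 0.5 = 10.30 DD.
Night half: max(0, 6.8 − 8.9) × 0.5 = 0.0 × 0.5 = 0.00 DD.
Per 24 h: 10.30 DD/day.
Duration = 50 / 10.30 = 4.854 ≈ 4.9 days.

4.9 days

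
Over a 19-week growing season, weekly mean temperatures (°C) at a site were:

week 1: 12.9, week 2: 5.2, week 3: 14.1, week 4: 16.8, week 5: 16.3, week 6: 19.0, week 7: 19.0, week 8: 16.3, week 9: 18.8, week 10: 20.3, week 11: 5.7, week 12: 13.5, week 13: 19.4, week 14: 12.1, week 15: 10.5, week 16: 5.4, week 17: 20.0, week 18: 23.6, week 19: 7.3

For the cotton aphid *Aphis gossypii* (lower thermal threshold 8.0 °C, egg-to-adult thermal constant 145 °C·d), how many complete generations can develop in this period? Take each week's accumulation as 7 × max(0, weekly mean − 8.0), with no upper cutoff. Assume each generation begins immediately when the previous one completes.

6 generations

Weekly DD (7 × max(0, T̄ − 8.0)): 34.3, 0.0, 42.7, 61.6, 58.1, 77.0, 77.0, 58.1, 75.6, 86.1, 0.0, 38.5, 79.8, 28.7, 17.5, 0.0, 84.0, 109.2, 0.0.
Season total = 928.2 DD.
Complete generations = ⌊928.2 / 145⌋ = 6.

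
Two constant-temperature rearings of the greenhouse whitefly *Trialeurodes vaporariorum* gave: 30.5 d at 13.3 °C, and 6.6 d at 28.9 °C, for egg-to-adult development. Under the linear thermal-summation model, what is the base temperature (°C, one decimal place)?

9.0 °C

Under the model K = D·(T − T_b), so D₁·(T₁ − T_b) = D₂·(T₂ − T_b).
30.5·(13.3 − T_b) = 6.6·(28.9 − T_b)
T_b = (30.5·13.3 − 6.6·28.9) / (30.5 − 6.6) = 214.91 / 23.9 = 8.992 °C ≈ 9.0 °C.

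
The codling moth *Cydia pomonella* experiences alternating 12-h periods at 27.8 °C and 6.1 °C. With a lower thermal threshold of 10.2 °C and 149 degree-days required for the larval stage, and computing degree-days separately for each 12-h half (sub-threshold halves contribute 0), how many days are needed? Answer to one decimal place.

Day half: max(0, 27.8 − 10.2) × 0.5 = 17.6 × 0.5 = 8.80 DD.
Night half: max(0, 6.1 − 10.2) × 0.5 = 0.0 × 0.5 = 0.00 DD.
Per 24 h: 8.80 DD/day.
Duration = 149 / 8.80 = 16.932 ≈ 16.9 days.

16.9 days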